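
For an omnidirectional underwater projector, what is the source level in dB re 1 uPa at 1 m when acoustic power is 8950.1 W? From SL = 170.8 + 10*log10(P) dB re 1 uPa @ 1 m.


SL = 170.8 + 10*log10(8950.1) = 170.8 + 39.52 = 210.32

210.32 dB


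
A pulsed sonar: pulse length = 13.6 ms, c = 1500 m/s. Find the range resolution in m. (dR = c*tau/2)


dR = c*tau/2 = 1500 * 13.6e-3 / 2 = 10.2

10.2 m


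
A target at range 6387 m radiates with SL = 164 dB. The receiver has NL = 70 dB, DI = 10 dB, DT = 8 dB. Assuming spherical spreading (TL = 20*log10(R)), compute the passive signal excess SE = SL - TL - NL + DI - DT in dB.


Step 1: TL = 20*log10(6387) = 76.11 dB
Step 2: SE = 164 - 76.11 - 70 + 10 - 8 = 19.89

19.89 dB


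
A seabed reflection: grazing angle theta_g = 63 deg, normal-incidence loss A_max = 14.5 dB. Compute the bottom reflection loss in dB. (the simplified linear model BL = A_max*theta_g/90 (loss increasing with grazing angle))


BL = A_max * theta_g / 90 = 14.5 * 63 / 90 = 10.15

10.15 dB


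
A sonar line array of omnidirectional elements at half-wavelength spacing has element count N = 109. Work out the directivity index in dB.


DI = 10*log10(109) = 20.37

20.37 dB


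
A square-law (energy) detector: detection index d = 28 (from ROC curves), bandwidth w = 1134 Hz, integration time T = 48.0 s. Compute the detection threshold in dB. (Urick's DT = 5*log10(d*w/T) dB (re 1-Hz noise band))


DT = 5*log10(d*w/T) = 5*log10(28 * 1134 / 48.0) = 5*log10(661.5) = 14.1

14.1 dB


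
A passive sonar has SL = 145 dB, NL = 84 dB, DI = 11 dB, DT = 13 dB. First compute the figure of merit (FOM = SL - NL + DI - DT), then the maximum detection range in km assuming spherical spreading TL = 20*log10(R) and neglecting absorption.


Step 1: FOM = SL - NL + DI - DT = 145 - 84 + 11 - 13 = 59 dB
Step 2: at max range FOM = TL = 20*log10(R), so R = 10^(59/20) = 891.25 m = 0.89 km

0.89 km


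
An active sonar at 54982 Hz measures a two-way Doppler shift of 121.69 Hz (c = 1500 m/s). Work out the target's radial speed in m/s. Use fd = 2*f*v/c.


From fd = 2*f*v/c, v = c*fd/(2*f) = 1500 * 121.69 / (2*54982) = 1.66

1.66 m/s


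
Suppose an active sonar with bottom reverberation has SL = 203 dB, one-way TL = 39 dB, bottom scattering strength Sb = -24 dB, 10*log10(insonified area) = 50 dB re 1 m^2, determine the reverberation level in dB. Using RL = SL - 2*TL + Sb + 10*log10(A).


151 dB


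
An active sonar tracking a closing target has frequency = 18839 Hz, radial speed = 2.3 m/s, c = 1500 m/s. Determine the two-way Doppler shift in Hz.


fd = 2*f*v/c = 2 * 18839 * 2.3 / 1500 = 57.77

57.77 Hz


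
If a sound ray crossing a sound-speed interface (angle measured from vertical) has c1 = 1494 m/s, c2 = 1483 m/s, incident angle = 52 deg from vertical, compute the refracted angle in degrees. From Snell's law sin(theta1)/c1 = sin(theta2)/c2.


51.46 deg


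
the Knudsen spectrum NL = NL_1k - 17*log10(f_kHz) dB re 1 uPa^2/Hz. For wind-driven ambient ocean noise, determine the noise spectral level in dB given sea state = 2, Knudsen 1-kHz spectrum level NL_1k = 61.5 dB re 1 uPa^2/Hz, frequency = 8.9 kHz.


NL = NL_1k - 17*log10(f_kHz) = 61.5 - 17*log10(8.9) = 61.5 - (16.14) = 45.36

45.36 dB


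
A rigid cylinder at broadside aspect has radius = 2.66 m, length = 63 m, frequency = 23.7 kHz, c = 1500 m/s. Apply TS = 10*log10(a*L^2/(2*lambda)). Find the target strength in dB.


lambda = 1500/23700 = 0.06329 m
TS = 10*log10(2.66*63^2/(2*0.06329)) = 49.21

49.21 dB


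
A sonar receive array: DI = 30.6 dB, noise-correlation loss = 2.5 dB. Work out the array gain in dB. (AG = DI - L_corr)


AG = DI - L_corr = 30.6 - 2.5 = 28.1

28.1 dB


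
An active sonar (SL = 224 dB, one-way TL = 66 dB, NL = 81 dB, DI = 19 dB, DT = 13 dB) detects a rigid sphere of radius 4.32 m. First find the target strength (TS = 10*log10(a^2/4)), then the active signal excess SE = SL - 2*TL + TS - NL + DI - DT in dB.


Step 1: TS = 10*log10(4.32^2/4) = 6.69 dB
Step 2: SE = SL - 2*TL + TS - NL + DI - DT = 224 - 2*66 + (6.69) - 81 + 19 - 13 = 23.69

23.69 dB


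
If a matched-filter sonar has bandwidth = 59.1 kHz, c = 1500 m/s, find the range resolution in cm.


dR = c/(2*BW) = 1500 / (2 * 59.1e3) = 0.0127 m = 1.27 cm

1.27 cm


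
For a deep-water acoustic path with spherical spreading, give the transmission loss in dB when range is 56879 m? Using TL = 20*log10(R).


TL = 20*log10(56879) = 95.1

95.1 dB


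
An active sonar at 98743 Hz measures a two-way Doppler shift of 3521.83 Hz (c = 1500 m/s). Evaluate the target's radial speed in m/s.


From fd = 2*f*v/c, v = c*fd/(2*f) = 1500 * 3521.83 / (2*98743) = 26.75

26.75 m/s


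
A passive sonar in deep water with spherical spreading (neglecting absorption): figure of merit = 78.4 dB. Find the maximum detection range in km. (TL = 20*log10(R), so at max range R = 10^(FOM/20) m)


At max range FOM = TL, so 20*log10(R) = 78.4
R = 10^(78.4/20) = 8317.64 m = 8.32 km

8.32 km


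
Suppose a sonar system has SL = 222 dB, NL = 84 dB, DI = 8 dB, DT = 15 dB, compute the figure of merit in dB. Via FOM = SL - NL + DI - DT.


FOM = SL - NL + DI - DT = 222 - 84 + 8 - 15 = 131

131 dB


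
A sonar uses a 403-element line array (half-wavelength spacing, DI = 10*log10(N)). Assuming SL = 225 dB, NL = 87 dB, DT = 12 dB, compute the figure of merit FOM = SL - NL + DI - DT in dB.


152.05 dB


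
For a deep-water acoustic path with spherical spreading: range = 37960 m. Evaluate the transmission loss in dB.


TL = 20*log10(37960) = 91.59

91.59 dB


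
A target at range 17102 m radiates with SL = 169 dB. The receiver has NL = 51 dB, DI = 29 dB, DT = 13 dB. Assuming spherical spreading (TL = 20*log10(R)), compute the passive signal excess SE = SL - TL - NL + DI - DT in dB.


Step 1: TL = 20*log10(17102) = 84.66 dB
Step 2: SE = 169 - 84.66 - 51 + 29 - 13 = 49.34

49.34 dB


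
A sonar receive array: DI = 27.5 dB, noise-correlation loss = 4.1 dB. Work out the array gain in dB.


23.4 dB


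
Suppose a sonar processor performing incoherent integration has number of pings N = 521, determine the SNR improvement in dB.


13.58 dB


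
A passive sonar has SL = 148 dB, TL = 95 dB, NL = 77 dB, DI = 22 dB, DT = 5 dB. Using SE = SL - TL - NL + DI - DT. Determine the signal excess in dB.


-7 dB


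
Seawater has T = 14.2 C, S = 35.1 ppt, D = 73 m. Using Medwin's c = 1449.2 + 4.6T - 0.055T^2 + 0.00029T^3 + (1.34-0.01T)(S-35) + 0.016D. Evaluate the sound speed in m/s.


c = 1449.2 + 4.6*14.2 - 0.055*14.2^2 + 0.00029*14.2^3 + (1.34 - 0.01*14.2)*(35.1 - 35) + 0.016*73 = 1505.55

1505.55 m/s


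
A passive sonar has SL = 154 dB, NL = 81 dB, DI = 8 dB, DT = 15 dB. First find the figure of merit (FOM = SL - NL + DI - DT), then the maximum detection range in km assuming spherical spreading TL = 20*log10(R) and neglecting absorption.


Step 1: FOM = SL - NL + DI - DT = 154 - 81 + 8 - 15 = 66 dB
Step 2: at max range FOM = TL = 20*log10(R), so R = 10^(66/20) = 1995.26 m = 2.0 km

2.0 km


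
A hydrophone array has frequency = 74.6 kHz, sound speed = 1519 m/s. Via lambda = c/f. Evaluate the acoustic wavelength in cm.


lambda = c/f = 1519 / 74600 = 0.0204 m = 2.04 cm

2.04 cm


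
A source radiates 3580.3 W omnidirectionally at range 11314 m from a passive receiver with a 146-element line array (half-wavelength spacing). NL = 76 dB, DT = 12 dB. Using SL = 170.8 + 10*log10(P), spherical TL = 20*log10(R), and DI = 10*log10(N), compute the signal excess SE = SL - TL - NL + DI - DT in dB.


Step 1: SL = 170.8 + 10*log10(3580.3) = 206.34 dB
Step 2: TL = 20*log10(11314) = 81.07 dB
Step 3: DI = 10*log10(146) = 21.64 dB
Step 4: SE = SL - TL - NL + DI - DT = 206.34 - 81.07 - 76 + 21.64 - 12 = 58.91

58.91 dB


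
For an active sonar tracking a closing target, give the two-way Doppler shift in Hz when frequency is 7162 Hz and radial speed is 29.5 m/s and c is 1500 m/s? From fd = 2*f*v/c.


fd = 2*f*v/c = 2 * 7162 * 29.5 / 1500 = 281.71

281.71 Hz


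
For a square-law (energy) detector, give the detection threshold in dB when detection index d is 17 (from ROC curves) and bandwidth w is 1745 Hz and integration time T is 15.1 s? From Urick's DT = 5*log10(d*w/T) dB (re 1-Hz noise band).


DT = 5*log10(d*w/T) = 5*log10(17 * 1745 / 15.1) = 5*log10(1964.57) = 16.47

16.47 dB


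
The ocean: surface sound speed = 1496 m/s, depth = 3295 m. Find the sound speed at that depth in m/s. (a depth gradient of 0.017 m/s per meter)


c = 1496 + 0.017 * 3295 = 1552.015

1552.015 m/s


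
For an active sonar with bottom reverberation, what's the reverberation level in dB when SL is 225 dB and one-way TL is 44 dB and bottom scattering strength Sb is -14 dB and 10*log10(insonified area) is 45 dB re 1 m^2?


168 dB


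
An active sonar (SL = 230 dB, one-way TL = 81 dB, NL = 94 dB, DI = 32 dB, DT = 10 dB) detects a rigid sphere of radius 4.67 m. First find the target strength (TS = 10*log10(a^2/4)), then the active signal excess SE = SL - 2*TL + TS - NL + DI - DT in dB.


Step 1: TS = 10*log10(4.67^2/4) = 7.37 dB
Step 2: SE = SL - 2*TL + TS - NL + DI - DT = 230 - 2*81 + (7.37) - 94 + 32 - 10 = 3.37

3.37 dB


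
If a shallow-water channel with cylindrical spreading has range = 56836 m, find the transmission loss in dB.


47.55 dB


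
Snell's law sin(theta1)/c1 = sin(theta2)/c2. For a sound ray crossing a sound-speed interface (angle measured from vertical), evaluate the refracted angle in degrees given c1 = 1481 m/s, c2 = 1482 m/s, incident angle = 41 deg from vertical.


sin(theta2) = (c2/c1)*sin(theta1) = (1482/1481)*sin(41 deg) = 0.6565
theta2 = arcsin(0.6565) = 41.03

41.03 deg


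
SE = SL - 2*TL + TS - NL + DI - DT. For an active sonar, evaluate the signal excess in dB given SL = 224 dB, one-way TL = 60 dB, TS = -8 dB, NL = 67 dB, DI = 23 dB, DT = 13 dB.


SE = SL - 2*TL + TS - NL + DI - DT = 224 - 2*60 + (-8) - 67 + 23 - 13 = 39

39 dB


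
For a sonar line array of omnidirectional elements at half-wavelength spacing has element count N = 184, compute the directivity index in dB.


DI = 10*log10(184) = 22.65

22.65 dB


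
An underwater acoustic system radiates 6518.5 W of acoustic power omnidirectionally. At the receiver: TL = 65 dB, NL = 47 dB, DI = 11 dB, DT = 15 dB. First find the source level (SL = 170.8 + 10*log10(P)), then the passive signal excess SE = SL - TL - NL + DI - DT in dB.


Step 1: SL = 170.8 + 10*log10(6518.5) = 208.94 dB
Step 2: SE = SL - TL - NL + DI - DT = 208.94 - 65 - 47 + 11 - 15 = 92.94

92.94 dB


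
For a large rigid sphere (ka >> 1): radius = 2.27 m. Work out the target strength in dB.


1.1 dB


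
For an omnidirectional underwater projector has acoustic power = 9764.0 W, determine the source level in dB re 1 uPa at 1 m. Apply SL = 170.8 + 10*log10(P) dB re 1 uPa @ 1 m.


SL = 170.8 + 10*log10(9764.0) = 170.8 + 39.9 = 210.7

210.7 dB


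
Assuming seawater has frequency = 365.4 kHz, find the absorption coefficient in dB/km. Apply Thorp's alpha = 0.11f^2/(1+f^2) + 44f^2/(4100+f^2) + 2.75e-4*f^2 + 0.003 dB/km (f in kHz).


79.519 dB/km


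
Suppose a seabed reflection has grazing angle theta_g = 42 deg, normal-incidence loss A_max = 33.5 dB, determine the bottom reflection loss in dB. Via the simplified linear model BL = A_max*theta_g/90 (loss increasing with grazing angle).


BL = A_max * theta_g / 90 = 33.5 * 42 / 90 = 15.63

15.63 dB


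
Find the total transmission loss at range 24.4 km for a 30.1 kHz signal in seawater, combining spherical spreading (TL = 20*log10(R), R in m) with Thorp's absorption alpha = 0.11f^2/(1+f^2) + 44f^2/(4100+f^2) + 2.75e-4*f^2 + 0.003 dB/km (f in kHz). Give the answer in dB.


290.89 dB


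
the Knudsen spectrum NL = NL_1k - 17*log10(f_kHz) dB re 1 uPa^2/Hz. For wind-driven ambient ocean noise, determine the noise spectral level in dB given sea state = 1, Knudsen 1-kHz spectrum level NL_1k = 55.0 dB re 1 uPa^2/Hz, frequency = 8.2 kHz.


NL = NL_1k - 17*log10(f_kHz) = 55.0 - 17*log10(8.2) = 55.0 - (15.53) = 39.47

39.47 dB


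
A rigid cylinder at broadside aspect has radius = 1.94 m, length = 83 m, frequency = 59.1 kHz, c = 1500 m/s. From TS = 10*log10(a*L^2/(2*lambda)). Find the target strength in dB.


lambda = 1500/59100 = 0.02538 m
TS = 10*log10(1.94*83^2/(2*0.02538)) = 54.2

54.2 dB


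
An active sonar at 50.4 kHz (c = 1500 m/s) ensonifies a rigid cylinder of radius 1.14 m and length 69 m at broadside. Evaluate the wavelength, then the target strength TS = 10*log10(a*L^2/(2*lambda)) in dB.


Step 1: lambda = c/f = 1500/50400 = 0.02976 m
Step 2: TS = 10*log10(a*L^2/(2*lambda)) = 10*log10(1.14*69^2/(2*0.02976)) = 49.6

49.6 dB


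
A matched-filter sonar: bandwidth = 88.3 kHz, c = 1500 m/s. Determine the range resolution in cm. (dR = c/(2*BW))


0.85 cm


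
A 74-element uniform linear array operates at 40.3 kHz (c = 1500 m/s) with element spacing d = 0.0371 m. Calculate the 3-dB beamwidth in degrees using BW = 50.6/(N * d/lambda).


Step 1: lambda = 1500/40300 = 0.03722 m
Step 2: d/lambda = 0.0371/0.03722 = 0.9968
Step 3: BW = 50.6/(N * d/lambda) = 50.6/(74 * 0.9968) = 0.69

0.69 deg


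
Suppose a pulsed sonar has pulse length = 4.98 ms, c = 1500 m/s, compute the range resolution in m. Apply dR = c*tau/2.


dR = c*tau/2 = 1500 * 4.98e-3 / 2 = 3.735

3.735 m


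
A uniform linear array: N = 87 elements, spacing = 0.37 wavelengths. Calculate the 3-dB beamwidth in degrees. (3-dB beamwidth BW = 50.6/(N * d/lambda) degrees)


BW = 50.6 / (87 * 0.37) = 50.6 / 32.19 = 1.57

1.57 deg


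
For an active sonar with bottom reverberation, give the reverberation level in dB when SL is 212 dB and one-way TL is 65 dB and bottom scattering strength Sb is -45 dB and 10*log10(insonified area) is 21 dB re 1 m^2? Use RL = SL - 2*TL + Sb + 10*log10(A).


58 dB


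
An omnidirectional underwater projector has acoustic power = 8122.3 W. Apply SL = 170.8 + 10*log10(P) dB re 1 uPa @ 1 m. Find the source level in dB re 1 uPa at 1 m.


SL = 170.8 + 10*log10(8122.3) = 170.8 + 39.1 = 209.9

209.9 dB


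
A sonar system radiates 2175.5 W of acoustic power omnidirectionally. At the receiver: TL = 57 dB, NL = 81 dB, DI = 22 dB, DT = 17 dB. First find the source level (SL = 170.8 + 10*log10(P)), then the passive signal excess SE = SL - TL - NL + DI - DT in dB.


Step 1: SL = 170.8 + 10*log10(2175.5) = 204.18 dB
Step 2: SE = SL - TL - NL + DI - DT = 204.18 - 57 - 81 + 22 - 17 = 71.18

71.18 dB


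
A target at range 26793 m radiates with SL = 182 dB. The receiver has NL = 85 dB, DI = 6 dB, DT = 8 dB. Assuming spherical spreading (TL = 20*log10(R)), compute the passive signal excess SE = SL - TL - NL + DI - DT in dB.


Step 1: TL = 20*log10(26793) = 88.56 dB
Step 2: SE = 182 - 88.56 - 85 + 6 - 8 = 6.44

6.44 dB


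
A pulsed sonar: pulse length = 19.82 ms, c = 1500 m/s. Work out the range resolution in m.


14.865 m


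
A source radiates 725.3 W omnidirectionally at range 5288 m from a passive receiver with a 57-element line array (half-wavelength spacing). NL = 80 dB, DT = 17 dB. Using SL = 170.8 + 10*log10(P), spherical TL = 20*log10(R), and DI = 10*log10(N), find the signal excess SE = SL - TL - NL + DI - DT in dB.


Step 1: SL = 170.8 + 10*log10(725.3) = 199.41 dB
Step 2: TL = 20*log10(5288) = 74.47 dB
Step 3: DI = 10*log10(57) = 17.56 dB
Step 4: SE = SL - TL - NL + DI - DT = 199.41 - 74.47 - 80 + 17.56 - 17 = 45.5

45.5 dB


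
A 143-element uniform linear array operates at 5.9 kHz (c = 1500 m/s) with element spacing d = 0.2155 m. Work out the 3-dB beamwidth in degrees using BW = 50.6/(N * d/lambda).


Step 1: lambda = 1500/5900 = 0.25424 m
Step 2: d/lambda = 0.2155/0.25424 = 0.8476
Step 3: BW = 50.6/(N * d/lambda) = 50.6/(143 * 0.8476) = 0.42

0.42 deg


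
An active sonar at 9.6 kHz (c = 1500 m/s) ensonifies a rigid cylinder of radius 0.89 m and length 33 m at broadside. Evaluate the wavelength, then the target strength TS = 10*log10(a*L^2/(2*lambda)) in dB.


Step 1: lambda = c/f = 1500/9600 = 0.15625 m
Step 2: TS = 10*log10(a*L^2/(2*lambda)) = 10*log10(0.89*33^2/(2*0.15625)) = 34.92

34.92 dB


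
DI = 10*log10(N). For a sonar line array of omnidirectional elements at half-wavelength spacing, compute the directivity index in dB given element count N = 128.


21.07 dB


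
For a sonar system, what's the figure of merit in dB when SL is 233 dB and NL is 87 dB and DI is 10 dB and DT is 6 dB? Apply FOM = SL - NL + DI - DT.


FOM = SL - NL + DI - DT = 233 - 87 + 10 - 6 = 150

150 dB


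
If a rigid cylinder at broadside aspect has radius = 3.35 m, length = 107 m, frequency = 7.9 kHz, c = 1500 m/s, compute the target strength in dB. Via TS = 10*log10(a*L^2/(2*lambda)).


lambda = 1500/7900 = 0.18987 m
TS = 10*log10(3.35*107^2/(2*0.18987)) = 50.04

50.04 dB


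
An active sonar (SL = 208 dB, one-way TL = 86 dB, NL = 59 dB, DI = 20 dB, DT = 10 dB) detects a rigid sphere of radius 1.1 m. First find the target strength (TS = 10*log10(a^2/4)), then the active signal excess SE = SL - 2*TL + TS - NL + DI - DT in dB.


Step 1: TS = 10*log10(1.1^2/4) = -5.19 dB
Step 2: SE = SL - 2*TL + TS - NL + DI - DT = 208 - 2*86 + (-5.19) - 59 + 20 - 10 = -18.19

-18.19 dB


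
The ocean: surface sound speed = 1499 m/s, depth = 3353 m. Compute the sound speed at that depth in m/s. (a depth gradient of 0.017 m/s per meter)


c = 1499 + 0.017 * 3353 = 1556.001

1556.001 m/s


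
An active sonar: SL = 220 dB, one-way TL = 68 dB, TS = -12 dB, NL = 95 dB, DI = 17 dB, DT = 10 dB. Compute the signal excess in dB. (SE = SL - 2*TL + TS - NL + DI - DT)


SE = SL - 2*TL + TS - NL + DI - DT = 220 - 2*68 + (-12) - 95 + 17 - 10 = -16

-16 dB


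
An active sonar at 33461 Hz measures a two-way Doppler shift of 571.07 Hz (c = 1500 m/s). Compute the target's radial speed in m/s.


From fd = 2*f*v/c, v = c*fd/(2*f) = 1500 * 571.07 / (2*33461) = 12.8

12.8 m/s


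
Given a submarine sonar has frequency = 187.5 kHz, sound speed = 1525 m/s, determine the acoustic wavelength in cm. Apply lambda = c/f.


lambda = c/f = 1525 / 187500 = 0.0081 m = 0.81 cm

0.81 cm


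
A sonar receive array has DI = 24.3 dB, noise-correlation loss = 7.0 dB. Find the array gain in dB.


AG = DI - L_corr = 24.3 - 7.0 = 17.3

17.3 dB


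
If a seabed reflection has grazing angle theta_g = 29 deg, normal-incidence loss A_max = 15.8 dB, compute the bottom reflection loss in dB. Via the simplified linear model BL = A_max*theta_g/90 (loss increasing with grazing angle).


BL = A_max * theta_g / 90 = 15.8 * 29 / 90 = 5.09

5.09 dB


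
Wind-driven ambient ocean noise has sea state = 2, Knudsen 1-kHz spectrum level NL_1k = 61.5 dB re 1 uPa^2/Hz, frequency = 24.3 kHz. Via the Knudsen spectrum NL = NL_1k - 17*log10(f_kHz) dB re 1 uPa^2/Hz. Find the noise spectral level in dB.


37.94 dB


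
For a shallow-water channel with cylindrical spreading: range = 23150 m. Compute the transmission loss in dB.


TL = 10*log10(23150) = 43.65

43.65 dB


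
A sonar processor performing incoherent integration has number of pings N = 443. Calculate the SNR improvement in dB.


13.23 dB


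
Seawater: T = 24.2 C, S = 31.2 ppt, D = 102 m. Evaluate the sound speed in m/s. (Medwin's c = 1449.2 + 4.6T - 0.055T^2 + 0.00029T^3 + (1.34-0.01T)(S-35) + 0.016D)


c = 1449.2 + 4.6*24.2 - 0.055*24.2^2 + 0.00029*24.2^3 + (1.34 - 0.01*24.2)*(31.2 - 35) + 0.016*102 = 1529.88

1529.88 m/s


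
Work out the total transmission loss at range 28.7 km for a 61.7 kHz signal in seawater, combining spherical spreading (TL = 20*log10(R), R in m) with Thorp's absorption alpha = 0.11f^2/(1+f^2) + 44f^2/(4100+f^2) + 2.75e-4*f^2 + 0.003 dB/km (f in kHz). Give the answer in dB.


Step 1 (Thorp): alpha = 0.11*3806.89/(1+3806.89) + 44*3806.89/(4100+3806.89) + 2.75e-4*3806.89 + 0.003 = 22.3443 dB/km
Step 2: TL_spread = 20*log10(28700) = 89.16 dB
Step 3: TL_abs = alpha*R = 22.3443 * 28.7 = 641.28 dB
Step 4: TL_total = 89.16 + 641.28 = 730.44

730.44 dB


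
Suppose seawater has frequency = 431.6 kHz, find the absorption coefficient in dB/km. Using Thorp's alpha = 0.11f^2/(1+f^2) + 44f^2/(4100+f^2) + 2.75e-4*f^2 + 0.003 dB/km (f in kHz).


94.392 dB/km


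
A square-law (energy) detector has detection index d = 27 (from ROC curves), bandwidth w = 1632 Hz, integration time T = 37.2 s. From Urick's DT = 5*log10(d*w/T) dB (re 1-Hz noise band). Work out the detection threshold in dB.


15.37 dB


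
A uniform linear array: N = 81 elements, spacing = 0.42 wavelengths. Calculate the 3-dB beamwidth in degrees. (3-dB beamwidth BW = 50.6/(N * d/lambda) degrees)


BW = 50.6 / (81 * 0.42) = 50.6 / 34.02 = 1.49

1.49 deg


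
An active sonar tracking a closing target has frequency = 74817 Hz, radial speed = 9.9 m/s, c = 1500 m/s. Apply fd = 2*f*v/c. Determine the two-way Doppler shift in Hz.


987.58 Hz


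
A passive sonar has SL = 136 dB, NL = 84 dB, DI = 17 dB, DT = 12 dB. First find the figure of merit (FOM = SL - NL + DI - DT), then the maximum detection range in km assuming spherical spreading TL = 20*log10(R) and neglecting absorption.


Step 1: FOM = SL - NL + DI - DT = 136 - 84 + 17 - 12 = 57 dB
Step 2: at max range FOM = TL = 20*log10(R), so R = 10^(57/20) = 707.95 m = 0.71 km

0.71 km


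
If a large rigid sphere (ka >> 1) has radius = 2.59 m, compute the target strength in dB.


TS = 10*log10(2.59^2 / 4) = 10*log10(1.677025) = 2.25

2.25 dB


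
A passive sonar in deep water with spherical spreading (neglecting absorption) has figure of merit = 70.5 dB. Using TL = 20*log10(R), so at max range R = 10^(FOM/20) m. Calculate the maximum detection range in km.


3.35 km


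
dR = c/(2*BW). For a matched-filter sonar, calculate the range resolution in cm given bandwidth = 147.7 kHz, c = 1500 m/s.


dR = c/(2*BW) = 1500 / (2 * 147.7e3) = 0.0051 m = 0.51 cm

0.51 cm


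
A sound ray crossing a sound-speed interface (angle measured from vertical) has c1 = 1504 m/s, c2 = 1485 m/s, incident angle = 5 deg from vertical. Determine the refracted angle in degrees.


sin(theta2) = (c2/c1)*sin(theta1) = (1485/1504)*sin(5 deg) = 0.08605
theta2 = arcsin(0.08605) = 4.94

4.94 deg


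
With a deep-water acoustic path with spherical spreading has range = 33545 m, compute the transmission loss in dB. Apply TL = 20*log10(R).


TL = 20*log10(33545) = 90.51

90.51 dB


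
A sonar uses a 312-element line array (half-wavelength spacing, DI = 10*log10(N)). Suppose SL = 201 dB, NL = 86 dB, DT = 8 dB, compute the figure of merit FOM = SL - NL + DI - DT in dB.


Step 1: DI = 10*log10(312) = 24.94 dB
Step 2: FOM = SL - NL + DI - DT = 201 - 86 + 24.94 - 8 = 131.94

131.94 dB


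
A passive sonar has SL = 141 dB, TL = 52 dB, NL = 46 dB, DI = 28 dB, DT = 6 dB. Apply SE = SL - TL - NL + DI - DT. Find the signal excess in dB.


SE = SL - TL - NL + DI - DT = 141 - 52 - 46 + 28 - 6 = 65

65 dB


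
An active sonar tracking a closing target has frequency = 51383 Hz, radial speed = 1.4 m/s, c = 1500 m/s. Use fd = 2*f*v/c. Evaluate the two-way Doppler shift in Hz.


fd = 2*f*v/c = 2 * 51383 * 1.4 / 1500 = 95.91

95.91 Hz


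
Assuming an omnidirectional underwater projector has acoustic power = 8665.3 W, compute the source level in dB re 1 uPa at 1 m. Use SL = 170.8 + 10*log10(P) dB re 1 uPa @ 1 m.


210.18 dB


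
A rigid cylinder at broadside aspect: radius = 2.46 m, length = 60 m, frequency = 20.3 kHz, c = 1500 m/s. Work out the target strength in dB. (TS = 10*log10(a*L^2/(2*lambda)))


lambda = 1500/20300 = 0.07389 m
TS = 10*log10(2.46*60^2/(2*0.07389)) = 47.78

47.78 dB


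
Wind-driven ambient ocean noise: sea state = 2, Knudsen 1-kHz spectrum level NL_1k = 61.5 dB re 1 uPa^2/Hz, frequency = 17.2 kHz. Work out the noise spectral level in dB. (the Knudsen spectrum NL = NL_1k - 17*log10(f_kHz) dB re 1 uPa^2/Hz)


40.5 dB


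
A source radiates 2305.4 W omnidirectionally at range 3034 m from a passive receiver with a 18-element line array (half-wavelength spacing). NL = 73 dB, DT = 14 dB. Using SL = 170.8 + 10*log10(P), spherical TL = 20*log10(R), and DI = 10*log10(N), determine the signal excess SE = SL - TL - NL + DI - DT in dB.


60.34 dB


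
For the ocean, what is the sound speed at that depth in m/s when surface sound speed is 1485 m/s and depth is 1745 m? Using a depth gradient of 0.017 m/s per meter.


c = 1485 + 0.017 * 1745 = 1514.665

1514.665 m/s


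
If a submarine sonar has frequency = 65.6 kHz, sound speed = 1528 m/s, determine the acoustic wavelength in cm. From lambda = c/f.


lambda = c/f = 1528 / 65600 = 0.0233 m = 2.33 cm

2.33 cm


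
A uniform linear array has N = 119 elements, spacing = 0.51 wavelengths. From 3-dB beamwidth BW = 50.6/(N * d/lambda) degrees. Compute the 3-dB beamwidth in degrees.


BW = 50.6 / (119 * 0.51) = 50.6 / 60.69 = 0.83

0.83 deg


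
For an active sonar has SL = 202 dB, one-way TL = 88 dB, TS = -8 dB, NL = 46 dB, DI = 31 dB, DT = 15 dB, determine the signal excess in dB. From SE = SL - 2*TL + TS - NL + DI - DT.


-12 dB


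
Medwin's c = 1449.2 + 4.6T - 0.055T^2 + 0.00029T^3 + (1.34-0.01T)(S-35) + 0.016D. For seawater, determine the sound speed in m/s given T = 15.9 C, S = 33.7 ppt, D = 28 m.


c = 1449.2 + 4.6*15.9 - 0.055*15.9^2 + 0.00029*15.9^3 + (1.34 - 0.01*15.9)*(33.7 - 35) + 0.016*28 = 1508.51

1508.51 m/s


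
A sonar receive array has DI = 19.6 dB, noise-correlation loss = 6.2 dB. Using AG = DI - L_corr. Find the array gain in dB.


AG = DI - L_corr = 19.6 - 6.2 = 13.4

13.4 dB


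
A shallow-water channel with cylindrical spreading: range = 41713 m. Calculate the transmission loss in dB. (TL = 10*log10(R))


TL = 10*log10(41713) = 46.2

46.2 dB


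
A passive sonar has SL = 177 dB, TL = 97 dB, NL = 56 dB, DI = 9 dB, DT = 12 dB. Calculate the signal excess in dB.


SE = SL - TL - NL + DI - DT = 177 - 97 - 56 + 9 - 12 = 21

21 dB


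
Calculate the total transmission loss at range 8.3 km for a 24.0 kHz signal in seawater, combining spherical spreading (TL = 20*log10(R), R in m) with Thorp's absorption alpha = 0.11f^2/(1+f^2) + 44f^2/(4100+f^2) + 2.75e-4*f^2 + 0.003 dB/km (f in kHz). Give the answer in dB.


Step 1 (Thorp): alpha = 0.11*576.0/(1+576.0) + 44*576.0/(4100+576.0) + 2.75e-4*576.0 + 0.003 = 5.6912 dB/km
Step 2: TL_spread = 20*log10(8300) = 78.38 dB
Step 3: TL_abs = alpha*R = 5.6912 * 8.3 = 47.24 dB
Step 4: TL_total = 78.38 + 47.24 = 125.62

125.62 dB


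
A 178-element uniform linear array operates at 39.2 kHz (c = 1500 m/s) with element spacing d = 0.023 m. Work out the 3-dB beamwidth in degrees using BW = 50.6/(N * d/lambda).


Step 1: lambda = 1500/39200 = 0.03827 m
Step 2: d/lambda = 0.023/0.03827 = 0.601
Step 3: BW = 50.6/(N * d/lambda) = 50.6/(178 * 0.601) = 0.47

0.47 deg


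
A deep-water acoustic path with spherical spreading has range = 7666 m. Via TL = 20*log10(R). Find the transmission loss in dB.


TL = 20*log10(7666) = 77.69

77.69 dB


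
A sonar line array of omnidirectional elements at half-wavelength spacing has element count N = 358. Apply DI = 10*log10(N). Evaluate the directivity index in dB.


25.54 dB


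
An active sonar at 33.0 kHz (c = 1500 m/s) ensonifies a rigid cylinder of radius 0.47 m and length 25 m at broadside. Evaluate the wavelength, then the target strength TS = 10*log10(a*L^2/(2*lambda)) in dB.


Step 1: lambda = c/f = 1500/33000 = 0.04545 m
Step 2: TS = 10*log10(a*L^2/(2*lambda)) = 10*log10(0.47*25^2/(2*0.04545)) = 35.09

35.09 dB


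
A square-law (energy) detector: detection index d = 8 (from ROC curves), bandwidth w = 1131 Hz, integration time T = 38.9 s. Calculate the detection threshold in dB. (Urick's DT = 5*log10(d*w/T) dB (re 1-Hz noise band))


DT = 5*log10(d*w/T) = 5*log10(8 * 1131 / 38.9) = 5*log10(232.6) = 11.83

11.83 dB


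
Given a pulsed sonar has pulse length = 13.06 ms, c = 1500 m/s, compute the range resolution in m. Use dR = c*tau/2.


dR = c*tau/2 = 1500 * 13.06e-3 / 2 = 9.795

9.795 m


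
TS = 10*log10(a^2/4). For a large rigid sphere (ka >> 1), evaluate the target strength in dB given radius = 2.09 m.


TS = 10*log10(2.09^2 / 4) = 10*log10(1.092025) = 0.38

0.38 dB


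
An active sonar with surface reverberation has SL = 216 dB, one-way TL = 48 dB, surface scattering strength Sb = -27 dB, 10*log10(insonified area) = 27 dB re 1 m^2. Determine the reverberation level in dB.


RL = SL - 2*TL + Sb + 10*log10(A) = 216 - 2*48 + (-27) + 27 = 120

120 dB


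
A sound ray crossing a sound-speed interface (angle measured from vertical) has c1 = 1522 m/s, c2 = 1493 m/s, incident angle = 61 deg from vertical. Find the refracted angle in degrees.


sin(theta2) = (c2/c1)*sin(theta1) = (1493/1522)*sin(61 deg) = 0.85795
theta2 = arcsin(0.85795) = 59.09

59.09 deg


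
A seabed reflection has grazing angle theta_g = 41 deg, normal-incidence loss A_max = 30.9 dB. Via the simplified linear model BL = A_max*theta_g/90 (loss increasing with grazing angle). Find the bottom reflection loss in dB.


BL = A_max * theta_g / 90 = 30.9 * 41 / 90 = 14.08

14.08 dB


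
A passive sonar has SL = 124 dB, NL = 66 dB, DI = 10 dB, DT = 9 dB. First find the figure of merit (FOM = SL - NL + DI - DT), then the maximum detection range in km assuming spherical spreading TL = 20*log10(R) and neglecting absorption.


Step 1: FOM = SL - NL + DI - DT = 124 - 66 + 10 - 9 = 59 dB
Step 2: at max range FOM = TL = 20*log10(R), so R = 10^(59/20) = 891.25 m = 0.89 km

0.89 km


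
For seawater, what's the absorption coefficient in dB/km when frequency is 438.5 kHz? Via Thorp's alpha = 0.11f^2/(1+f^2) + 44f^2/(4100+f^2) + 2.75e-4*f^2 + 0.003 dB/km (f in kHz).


f^2 = 192282.25
alpha = 0.11*192282.25/(1+192282.25) + 44*192282.25/(4100+192282.25) + 2.75e-4*192282.25 + 0.003 = 96.072

96.072 dB/km


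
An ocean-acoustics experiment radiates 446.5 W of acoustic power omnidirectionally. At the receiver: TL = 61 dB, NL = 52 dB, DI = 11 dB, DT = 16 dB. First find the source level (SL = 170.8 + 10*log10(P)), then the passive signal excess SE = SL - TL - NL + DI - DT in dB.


Step 1: SL = 170.8 + 10*log10(446.5) = 197.3 dB
Step 2: SE = SL - TL - NL + DI - DT = 197.3 - 61 - 52 + 11 - 16 = 79.3

79.3 dB


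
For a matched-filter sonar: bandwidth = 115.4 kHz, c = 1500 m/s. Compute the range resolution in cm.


dR = c/(2*BW) = 1500 / (2 * 115.4e3) = 0.0065 m = 0.65 cm

0.65 cm


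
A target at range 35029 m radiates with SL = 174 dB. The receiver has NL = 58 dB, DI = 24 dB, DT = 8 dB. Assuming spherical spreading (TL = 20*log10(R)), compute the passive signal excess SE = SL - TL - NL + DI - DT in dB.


41.11 dB


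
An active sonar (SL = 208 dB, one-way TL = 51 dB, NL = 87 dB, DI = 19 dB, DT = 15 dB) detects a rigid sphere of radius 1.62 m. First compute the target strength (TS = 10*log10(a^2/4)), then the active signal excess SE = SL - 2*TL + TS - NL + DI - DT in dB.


Step 1: TS = 10*log10(1.62^2/4) = -1.83 dB
Step 2: SE = SL - 2*TL + TS - NL + DI - DT = 208 - 2*51 + (-1.83) - 87 + 19 - 15 = 21.17

21.17 dB


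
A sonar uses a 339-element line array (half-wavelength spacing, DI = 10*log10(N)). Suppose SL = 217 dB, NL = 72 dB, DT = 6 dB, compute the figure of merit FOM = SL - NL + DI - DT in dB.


Step 1: DI = 10*log10(339) = 25.3 dB
Step 2: FOM = SL - NL + DI - DT = 217 - 72 + 25.3 - 6 = 164.3

164.3 dB


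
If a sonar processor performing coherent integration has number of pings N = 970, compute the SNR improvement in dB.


29.87 dB


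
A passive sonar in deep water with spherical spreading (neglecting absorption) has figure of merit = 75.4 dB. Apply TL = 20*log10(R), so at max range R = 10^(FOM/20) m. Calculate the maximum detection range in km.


At max range FOM = TL, so 20*log10(R) = 75.4
R = 10^(75.4/20) = 5888.44 m = 5.89 km

5.89 km


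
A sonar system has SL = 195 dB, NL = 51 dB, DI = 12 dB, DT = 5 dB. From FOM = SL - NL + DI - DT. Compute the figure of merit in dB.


151 dB


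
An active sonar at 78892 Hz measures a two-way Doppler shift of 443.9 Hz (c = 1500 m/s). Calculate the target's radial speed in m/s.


From fd = 2*f*v/c, v = c*fd/(2*f) = 1500 * 443.9 / (2*78892) = 4.22

4.22 m/s


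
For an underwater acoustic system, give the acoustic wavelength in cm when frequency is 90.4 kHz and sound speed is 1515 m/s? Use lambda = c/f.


lambda = c/f = 1515 / 90400 = 0.0168 m = 1.68 cm

1.68 cm


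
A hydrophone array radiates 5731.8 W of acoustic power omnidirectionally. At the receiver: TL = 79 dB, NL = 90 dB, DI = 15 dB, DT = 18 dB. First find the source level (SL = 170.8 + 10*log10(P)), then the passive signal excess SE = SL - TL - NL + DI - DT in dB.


Step 1: SL = 170.8 + 10*log10(5731.8) = 208.38 dB
Step 2: SE = SL - TL - NL + DI - DT = 208.38 - 79 - 90 + 15 - 18 = 36.38

36.38 dB


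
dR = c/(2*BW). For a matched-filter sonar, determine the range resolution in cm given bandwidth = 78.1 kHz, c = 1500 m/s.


dR = c/(2*BW) = 1500 / (2 * 78.1e3) = 0.0096 m = 0.96 cm

0.96 cm


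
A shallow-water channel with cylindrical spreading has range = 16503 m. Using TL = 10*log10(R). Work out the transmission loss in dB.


42.18 dB


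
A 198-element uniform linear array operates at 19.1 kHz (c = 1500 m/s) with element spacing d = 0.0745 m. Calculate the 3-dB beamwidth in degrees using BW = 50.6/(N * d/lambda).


Step 1: lambda = 1500/19100 = 0.07853 m
Step 2: d/lambda = 0.0745/0.07853 = 0.9487
Step 3: BW = 50.6/(N * d/lambda) = 50.6/(198 * 0.9487) = 0.27

0.27 deg


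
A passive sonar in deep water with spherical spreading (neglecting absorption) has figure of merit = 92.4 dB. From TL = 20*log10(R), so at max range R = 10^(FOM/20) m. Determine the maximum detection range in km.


At max range FOM = TL, so 20*log10(R) = 92.4
R = 10^(92.4/20) = 41686.94 m = 41.69 km

41.69 km


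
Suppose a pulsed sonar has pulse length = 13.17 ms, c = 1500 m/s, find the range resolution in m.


dR = c*tau/2 = 1500 * 13.17e-3 / 2 = 9.8775

9.8775 m


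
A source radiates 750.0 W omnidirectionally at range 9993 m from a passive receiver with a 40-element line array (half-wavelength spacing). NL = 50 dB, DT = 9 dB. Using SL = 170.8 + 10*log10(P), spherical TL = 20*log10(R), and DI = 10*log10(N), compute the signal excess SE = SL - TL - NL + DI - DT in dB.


76.58 dB


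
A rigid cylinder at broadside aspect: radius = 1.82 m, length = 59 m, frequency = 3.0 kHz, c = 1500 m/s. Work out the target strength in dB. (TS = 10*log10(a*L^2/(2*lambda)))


38.02 dB


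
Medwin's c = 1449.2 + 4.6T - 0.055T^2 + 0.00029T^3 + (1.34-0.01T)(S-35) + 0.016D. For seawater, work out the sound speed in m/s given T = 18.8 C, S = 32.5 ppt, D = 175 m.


1518.09 m/s


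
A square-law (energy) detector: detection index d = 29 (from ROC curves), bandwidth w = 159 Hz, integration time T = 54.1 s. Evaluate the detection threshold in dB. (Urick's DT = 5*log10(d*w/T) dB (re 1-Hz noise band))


9.65 dB


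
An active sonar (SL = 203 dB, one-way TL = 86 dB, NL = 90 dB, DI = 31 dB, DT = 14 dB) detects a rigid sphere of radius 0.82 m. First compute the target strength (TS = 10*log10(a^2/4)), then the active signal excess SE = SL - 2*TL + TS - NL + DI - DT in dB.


Step 1: TS = 10*log10(0.82^2/4) = -7.74 dB
Step 2: SE = SL - 2*TL + TS - NL + DI - DT = 203 - 2*86 + (-7.74) - 90 + 31 - 14 = -49.74

-49.74 dB


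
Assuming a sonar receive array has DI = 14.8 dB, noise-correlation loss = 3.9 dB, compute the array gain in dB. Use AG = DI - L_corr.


10.9 dB


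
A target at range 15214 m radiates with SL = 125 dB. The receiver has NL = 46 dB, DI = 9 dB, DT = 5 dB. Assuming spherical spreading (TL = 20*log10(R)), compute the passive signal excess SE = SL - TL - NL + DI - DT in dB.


Step 1: TL = 20*log10(15214) = 83.64 dB
Step 2: SE = 125 - 83.64 - 46 + 9 - 5 = -0.64

-0.64 dB


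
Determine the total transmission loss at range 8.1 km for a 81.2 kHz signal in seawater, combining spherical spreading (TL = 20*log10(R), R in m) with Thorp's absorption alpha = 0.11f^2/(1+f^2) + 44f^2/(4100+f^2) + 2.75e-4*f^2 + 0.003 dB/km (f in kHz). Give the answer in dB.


313.52 dB


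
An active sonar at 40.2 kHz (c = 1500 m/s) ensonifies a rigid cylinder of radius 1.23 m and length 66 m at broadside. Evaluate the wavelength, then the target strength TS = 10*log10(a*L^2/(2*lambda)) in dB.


Step 1: lambda = c/f = 1500/40200 = 0.03731 m
Step 2: TS = 10*log10(a*L^2/(2*lambda)) = 10*log10(1.23*66^2/(2*0.03731)) = 48.56

48.56 dB


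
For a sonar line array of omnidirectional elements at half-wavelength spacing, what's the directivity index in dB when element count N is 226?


DI = 10*log10(226) = 23.54

23.54 dB


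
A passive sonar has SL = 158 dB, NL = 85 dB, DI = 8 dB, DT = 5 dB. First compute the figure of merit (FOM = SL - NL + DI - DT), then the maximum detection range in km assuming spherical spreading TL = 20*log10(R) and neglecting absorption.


Step 1: FOM = SL - NL + DI - DT = 158 - 85 + 8 - 5 = 76 dB
Step 2: at max range FOM = TL = 20*log10(R), so R = 10^(76/20) = 6309.57 m = 6.31 km

6.31 km


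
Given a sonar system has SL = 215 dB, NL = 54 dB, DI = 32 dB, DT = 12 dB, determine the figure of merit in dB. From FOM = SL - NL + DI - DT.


FOM = SL - NL + DI - DT = 215 - 54 + 32 - 12 = 181

181 dB


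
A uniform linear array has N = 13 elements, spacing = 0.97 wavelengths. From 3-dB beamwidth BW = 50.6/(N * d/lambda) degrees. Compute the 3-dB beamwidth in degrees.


BW = 50.6 / (13 * 0.97) = 50.6 / 12.61 = 4.01

4.01 deg


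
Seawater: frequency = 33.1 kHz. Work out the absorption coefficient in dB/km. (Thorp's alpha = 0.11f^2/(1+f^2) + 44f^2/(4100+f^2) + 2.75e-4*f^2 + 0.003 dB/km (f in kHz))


9.693 dB/km


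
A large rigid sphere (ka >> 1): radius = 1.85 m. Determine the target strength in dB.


-0.68 dB


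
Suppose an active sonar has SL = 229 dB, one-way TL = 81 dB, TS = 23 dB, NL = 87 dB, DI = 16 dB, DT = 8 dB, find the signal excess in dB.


SE = SL - 2*TL + TS - NL + DI - DT = 229 - 2*81 + (23) - 87 + 16 - 8 = 11

11 dB


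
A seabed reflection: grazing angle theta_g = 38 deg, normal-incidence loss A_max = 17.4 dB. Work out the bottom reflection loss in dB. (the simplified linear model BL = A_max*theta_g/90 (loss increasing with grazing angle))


BL = A_max * theta_g / 90 = 17.4 * 38 / 90 = 7.35

7.35 dB


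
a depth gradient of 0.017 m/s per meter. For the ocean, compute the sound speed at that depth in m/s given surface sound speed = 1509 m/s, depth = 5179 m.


1597.043 m/s


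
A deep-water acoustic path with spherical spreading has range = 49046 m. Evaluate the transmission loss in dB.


TL = 20*log10(49046) = 93.81

93.81 dB


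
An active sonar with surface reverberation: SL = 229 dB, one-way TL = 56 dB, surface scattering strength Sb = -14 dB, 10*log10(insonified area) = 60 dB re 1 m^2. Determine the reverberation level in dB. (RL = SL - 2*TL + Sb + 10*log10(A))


RL = SL - 2*TL + Sb + 10*log10(A) = 229 - 2*56 + (-14) + 60 = 163

163 dB


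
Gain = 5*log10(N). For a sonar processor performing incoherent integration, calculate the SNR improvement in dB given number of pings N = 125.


10.48 dB


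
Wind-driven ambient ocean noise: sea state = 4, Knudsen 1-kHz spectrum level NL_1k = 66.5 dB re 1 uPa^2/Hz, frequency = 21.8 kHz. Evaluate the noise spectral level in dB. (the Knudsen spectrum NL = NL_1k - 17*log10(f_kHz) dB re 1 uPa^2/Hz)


NL = NL_1k - 17*log10(f_kHz) = 66.5 - 17*log10(21.8) = 66.5 - (22.75) = 43.75

43.75 dB


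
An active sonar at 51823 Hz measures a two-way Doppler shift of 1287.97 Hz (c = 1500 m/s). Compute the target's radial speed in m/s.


From fd = 2*f*v/c, v = c*fd/(2*f) = 1500 * 1287.97 / (2*51823) = 18.64

18.64 m/s
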